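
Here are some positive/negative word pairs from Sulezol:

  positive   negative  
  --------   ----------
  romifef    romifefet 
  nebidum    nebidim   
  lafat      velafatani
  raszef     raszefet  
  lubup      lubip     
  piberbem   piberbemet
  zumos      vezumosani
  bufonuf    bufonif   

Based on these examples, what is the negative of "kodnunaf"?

vekodnunafani

bufonuf and romifef both end in -f yet inflect differently (bufonif, romifefet), so the final letter is not what conditions the rule; the last vowel is.
"kodnunaf" has last vowel 'a'. The one such stem in the data (lafat → velafatani) adds ve- … -ani around the stem, so the same rule applies.
So kodnunaf → vekodnunafani.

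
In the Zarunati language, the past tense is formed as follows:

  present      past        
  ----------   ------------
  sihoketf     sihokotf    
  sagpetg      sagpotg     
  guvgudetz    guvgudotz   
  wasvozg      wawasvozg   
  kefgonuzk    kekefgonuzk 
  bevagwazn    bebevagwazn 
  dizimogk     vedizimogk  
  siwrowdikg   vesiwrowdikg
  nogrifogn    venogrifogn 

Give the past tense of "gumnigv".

vegumnigv

sagpetg and wasvozg both end in -g yet inflect differently (sagpotg, wawasvozg), so the final letter is not what conditions the rule; the second-to-last letter is.
"gumnigv" has second-to-last letter 'g'. The stems whose second-to-last letter is 'g' (dizimogk → vedizimogk, nogrifogn → venogrifogn) add the prefix ve-.
The other patterns: stems whose second-to-last letter is 't' change the last vowel to 'o'; stems whose second-to-last letter is 'z' repeat the first consonant+vowel as a prefix.
So gumnigv → vegumnigv.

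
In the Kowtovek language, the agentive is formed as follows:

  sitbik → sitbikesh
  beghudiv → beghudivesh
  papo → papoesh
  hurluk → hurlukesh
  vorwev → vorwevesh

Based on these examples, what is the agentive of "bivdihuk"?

bivdihukesh

Every pair shown (sitbik → sitbikesh, beghudiv → beghudivesh, papo → papoesh, …) follows the same rule: add -esh.
So bivdihuk → bivdihukesh.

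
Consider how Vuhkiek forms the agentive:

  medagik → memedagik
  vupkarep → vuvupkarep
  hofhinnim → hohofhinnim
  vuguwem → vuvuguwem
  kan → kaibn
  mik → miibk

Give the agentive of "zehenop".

zezehenop

medagik and mik both end in -k yet inflect differently (memedagik, miibk), so the final letter is not what conditions the rule; the number of vowels is.
"zehenop" has 3 vowels. The stems with 3 vowels (vuguwem → vuvuguwem, hofhinnim → hohofhinnim, vupkarep → vuvupkarep) repeat the first consonant+vowel as a prefix.
The other pattern: stems with 1 vowel insert -ib- after the first vowel.
So zehenop → zezehenop.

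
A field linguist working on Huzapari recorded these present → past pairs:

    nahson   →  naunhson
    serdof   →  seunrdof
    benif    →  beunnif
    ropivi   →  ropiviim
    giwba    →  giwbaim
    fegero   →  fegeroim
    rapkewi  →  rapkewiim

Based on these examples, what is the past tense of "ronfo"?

benif and ropivi both have last vowel 'i' yet inflect differently (beunnif, ropiviim), so the last vowel is not what conditions the rule; whether the stem ends in a vowel or a consonant is.
"ronfo" ends in a vowel. The stems ending in a vowel (ropivi → ropiviim, giwba → giwbaim, fegero → fegeroim) add -im.
So ronfo → ronfoim.

ronfoim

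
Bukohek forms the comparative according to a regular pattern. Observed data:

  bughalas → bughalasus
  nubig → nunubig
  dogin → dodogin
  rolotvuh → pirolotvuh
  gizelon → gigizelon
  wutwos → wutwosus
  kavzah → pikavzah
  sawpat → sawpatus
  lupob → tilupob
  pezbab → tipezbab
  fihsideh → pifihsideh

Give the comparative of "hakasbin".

sawpat and kavzah both have last vowel 'a' yet inflect differently (sawpatus, pikavzah), so the last vowel is not what conditions the rule; the final letter is.
"hakasbin" ends in -n. The stems ending in -n (dogin → dodogin, gizelon → gigizelon) repeat the first consonant+vowel as a prefix.
The other patterns: stems ending in -s or -t add -us; stems ending in -h add the prefix pi-; stems ending in -b add the prefix ti-.
So hakasbin → hahakasbin.

hahakasbin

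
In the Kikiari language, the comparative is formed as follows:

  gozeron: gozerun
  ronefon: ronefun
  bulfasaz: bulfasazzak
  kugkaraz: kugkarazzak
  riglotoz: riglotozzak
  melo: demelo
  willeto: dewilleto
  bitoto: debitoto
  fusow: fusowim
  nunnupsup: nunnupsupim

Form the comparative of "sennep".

sennepim

gozeron and riglotoz both have last vowel 'o' yet inflect differently (gozerun, riglotozzak), so the last vowel is not what conditions the rule; the final letter is.
"sennep" ends in -p. The one such stem in the data (nunnupsup → nunnupsupim) adds -im, so the same rule applies.
The other patterns: stems ending in -n change the last vowel to 'u'; stems ending in -z double the final consonant and add -ak; stems ending in -o add the prefix de-.
So sennep → sennepim.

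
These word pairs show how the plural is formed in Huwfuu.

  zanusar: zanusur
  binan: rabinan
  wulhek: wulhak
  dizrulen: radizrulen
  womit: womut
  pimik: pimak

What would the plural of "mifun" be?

ramifun

dizrulen and wulhek both have last vowel 'e' yet inflect differently (radizrulen, wulhak), so the last vowel is not what conditions the rule; the final letter is.
"mifun" ends in -n. The stems ending in -n (dizrulen → radizrulen, binan → rabinan) add the prefix ra-.
The other patterns: stems ending in -k change the last vowel to 'a'; stems ending in -r or -t change the last vowel to 'u'.
So mifun → ramifun.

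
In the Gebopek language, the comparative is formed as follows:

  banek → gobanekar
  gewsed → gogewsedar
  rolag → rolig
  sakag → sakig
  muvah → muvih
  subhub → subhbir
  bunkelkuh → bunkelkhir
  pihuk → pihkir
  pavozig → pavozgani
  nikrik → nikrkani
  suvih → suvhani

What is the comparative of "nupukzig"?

nupukzgani

muvah and bunkelkuh both end in -h yet inflect differently (muvih, bunkelkhir), so the final letter is not what conditions the rule; the last vowel is.
"nupukzig" has last vowel 'i'. The stems whose last vowel is 'i' (pavozig → pavozgani, nikrik → nikrkani, suvih → suvhani) delete the last vowel and add -ani.
So nupukzig → nupukzgani.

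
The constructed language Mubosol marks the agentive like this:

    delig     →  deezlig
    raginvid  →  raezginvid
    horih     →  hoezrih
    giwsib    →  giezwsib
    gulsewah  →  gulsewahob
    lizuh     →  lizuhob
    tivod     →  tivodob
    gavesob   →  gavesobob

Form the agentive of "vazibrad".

vazibradob

horih and gulsewah both end in -h yet inflect differently (hoezrih, gulsewahob), so the final letter is not what conditions the rule; the last vowel is.
"vazibrad" has last vowel 'a'. The one such stem in the data (gulsewah → gulsewahob) adds -ob, so the same rule applies.
So vazibrad → vazibradob.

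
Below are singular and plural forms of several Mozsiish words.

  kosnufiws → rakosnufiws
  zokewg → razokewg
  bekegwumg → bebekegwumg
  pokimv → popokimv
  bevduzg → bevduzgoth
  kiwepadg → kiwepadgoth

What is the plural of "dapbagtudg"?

dapbagtudgoth

zokewg and bekegwumg both end in -g yet inflect differently (razokewg, bebekegwumg), so the final letter is not what conditions the rule; the second-to-last letter is.
"dapbagtudg" has second-to-last letter 'd'. The one such stem in the data (kiwepadg → kiwepadgoth) adds -oth, so the same rule applies.
So dapbagtudg → dapbagtudgoth.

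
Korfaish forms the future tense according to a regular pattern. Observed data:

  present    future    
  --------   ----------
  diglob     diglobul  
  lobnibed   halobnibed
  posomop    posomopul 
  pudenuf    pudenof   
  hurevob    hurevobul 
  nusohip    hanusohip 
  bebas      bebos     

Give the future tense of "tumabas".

tumabos

posomop and nusohip both end in -p yet inflect differently (posomopul, hanusohip), so the final letter is not what conditions the rule; the last vowel is.
"tumabas" has last vowel 'a'. The one such stem in the data (bebas → bebos) changes the last vowel to 'o' (as does pudenuf), so the same rule applies.
The other patterns: stems whose last vowel is 'o' add -ul; stems whose last vowel is 'e' or 'i' add the prefix ha-.
So tumabas → tumabos.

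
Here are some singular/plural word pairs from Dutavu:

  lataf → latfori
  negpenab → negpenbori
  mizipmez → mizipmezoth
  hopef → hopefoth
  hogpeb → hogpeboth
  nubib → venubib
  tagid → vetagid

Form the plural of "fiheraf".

fiherfori

"fiheraf" has last vowel 'a'. The stems whose last vowel is 'a' (lataf → latfori, negpenab → negpenbori) delete the last vowel and add -ori.
The other patterns: stems whose last vowel is 'e' add -oth; stems whose last vowel is 'i' add the prefix ve-.
So fiheraf → fiherfori.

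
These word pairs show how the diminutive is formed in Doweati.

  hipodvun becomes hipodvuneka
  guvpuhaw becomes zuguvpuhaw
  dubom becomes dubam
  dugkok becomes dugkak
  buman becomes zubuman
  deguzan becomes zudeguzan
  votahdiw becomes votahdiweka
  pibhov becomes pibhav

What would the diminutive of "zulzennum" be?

"zulzennum" has last vowel 'u'. The one such stem in the data (hipodvun → hipodvuneka) adds -eka, so the same rule applies.
So zulzennum → zulzennumeka.

zulzennumeka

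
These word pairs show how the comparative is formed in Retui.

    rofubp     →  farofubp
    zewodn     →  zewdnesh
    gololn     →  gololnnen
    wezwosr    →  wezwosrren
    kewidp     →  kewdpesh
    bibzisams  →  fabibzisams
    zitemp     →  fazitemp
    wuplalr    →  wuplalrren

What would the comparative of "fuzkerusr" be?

"fuzkerusr" has second-to-last letter 's'. The one such stem in the data (wezwosr → wezwosrren) doubles the final consonant and adds -en (as do wuplalr, gololn), so the same rule applies.
The other patterns: stems whose second-to-last letter is 'd' delete the last vowel and add -esh; stems whose second-to-last letter is 'b' or 'm' add the prefix fa-.
So fuzkerusr → fuzkerusrren.

fuzkerusrren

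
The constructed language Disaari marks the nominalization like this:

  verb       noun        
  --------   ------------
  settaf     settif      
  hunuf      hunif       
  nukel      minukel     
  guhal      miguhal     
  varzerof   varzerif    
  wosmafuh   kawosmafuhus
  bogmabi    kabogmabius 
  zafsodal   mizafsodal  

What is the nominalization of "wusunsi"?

guhal and settaf both have last vowel 'a' yet inflect differently (miguhal, settif), so the last vowel is not what conditions the rule; the final letter is.
"wusunsi" ends in -i. The one such stem in the data (bogmabi → kabogmabius) adds ka- … -us around the stem, so the same rule applies.
The other patterns: stems ending in -l add the prefix mi-; stems ending in -f change the last vowel to 'i'.
So wusunsi → kawusunsius.

kawusunsius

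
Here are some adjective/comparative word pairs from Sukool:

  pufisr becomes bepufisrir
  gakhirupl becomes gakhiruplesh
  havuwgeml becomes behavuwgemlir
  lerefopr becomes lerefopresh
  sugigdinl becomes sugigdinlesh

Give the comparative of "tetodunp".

"tetodunp" has second-to-last letter 'n'. The one such stem in the data (sugigdinl → sugigdinlesh) adds -esh, so the same rule applies.
So tetodunp → tetodunpesh.

tetodunpesh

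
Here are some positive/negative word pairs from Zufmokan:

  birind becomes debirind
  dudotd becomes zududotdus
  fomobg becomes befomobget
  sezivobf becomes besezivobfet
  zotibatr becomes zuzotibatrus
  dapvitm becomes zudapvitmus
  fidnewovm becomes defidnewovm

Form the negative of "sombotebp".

dapvitm and fidnewovm both end in -m yet inflect differently (zudapvitmus, defidnewovm), so the final letter is not what conditions the rule; the second-to-last letter is.
"sombotebp" has second-to-last letter 'b'. The stems whose second-to-last letter is 'b' (fomobg → befomobget, sezivobf → besezivobfet) add be- … -et around the stem.
The other patterns: stems whose second-to-last letter is 't' add zu- … -us around the stem; stems whose second-to-last letter is 'n' or 'v' add the prefix de-.
So sombotebp → besombotebpet.

besombotebpet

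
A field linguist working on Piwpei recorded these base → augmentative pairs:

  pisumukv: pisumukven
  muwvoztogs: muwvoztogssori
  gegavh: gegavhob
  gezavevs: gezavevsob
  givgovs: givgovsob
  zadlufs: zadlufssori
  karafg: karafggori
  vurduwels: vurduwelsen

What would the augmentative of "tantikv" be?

tantikven

muwvoztogs and gezavevs both end in -s yet inflect differently (muwvoztogssori, gezavevsob), so the final letter is not what conditions the rule; the second-to-last letter is.
"tantikv" has second-to-last letter 'k'. The one such stem in the data (pisumukv → pisumukven) adds -en, so the same rule applies.
The other patterns: stems whose second-to-last letter is 'f' or 'g' double the final consonant and add -ori; stems whose second-to-last letter is 'v' add -ob.
So tantikv → tantikven.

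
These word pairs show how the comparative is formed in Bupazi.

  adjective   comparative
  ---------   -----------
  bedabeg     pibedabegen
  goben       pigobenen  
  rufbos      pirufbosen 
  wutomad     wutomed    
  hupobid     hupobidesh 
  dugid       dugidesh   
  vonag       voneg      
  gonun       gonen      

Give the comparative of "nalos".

pinalosen

goben and gonun both end in -n yet inflect differently (pigobenen, gonen), so the final letter is not what conditions the rule; the last vowel is.
"nalos" has last vowel 'o'. The one such stem in the data (rufbos → pirufbosen) adds pi- … -en around the stem, so the same rule applies.
So nalos → pinalosen.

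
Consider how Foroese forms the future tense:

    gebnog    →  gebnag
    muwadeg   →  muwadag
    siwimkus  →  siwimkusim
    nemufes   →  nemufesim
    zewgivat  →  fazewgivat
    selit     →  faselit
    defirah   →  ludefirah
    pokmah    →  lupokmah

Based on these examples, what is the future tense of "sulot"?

fasulot

muwadeg and nemufes both have last vowel 'e' yet inflect differently (muwadag, nemufesim), so the last vowel is not what conditions the rule; the final letter is.
"sulot" ends in -t. The stems ending in -t (zewgivat → fazewgivat, selit → faselit) add the prefix fa-.
So sulot → fasulot.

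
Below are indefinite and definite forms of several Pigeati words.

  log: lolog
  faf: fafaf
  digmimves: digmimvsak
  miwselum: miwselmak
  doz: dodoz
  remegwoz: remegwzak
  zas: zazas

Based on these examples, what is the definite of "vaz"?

vavaz

"vaz" has 1 vowel. The stems with 1 vowel (doz → dodoz, log → lolog, zas → zazas) repeat the first consonant+vowel as a prefix.
The other pattern: stems with 3 vowels delete the last vowel and add -ak.
So vaz → vavaz.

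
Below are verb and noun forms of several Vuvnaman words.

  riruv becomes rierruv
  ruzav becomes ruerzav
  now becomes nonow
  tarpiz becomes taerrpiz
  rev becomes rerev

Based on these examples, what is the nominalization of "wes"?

"wes" has 1 vowel. The stems with 1 vowel (rev → rerev, now → nonow) repeat the first consonant+vowel as a prefix.
So wes → wewes.

wewes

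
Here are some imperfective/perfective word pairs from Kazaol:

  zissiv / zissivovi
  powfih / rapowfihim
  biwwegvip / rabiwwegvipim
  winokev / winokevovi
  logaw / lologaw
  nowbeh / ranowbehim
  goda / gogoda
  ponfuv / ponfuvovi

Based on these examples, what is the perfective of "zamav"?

"zamav" ends in -v. The stems ending in -v (ponfuv → ponfuvovi, winokev → winokevovi, zissiv → zissivovi) add -ovi.
The other patterns: stems ending in -a or -w repeat the first consonant+vowel as a prefix; stems ending in -h or -p add ra- … -im around the stem.
So zamav → zamavovi.

zamavovi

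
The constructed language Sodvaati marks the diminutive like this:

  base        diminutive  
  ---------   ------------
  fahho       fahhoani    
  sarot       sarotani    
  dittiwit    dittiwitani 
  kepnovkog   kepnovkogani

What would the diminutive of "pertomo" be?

Every pair shown (fahho → fahhoani, sarot → sarotani, dittiwit → dittiwitani, …) follows the same rule: add -ani.
So pertomo → pertomoani.

pertomoani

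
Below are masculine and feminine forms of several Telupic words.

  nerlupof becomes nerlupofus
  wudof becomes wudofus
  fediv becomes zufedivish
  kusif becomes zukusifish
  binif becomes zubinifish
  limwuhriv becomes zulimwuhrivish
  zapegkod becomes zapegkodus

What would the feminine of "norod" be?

norodus

binif and nerlupof both end in -f yet inflect differently (zubinifish, nerlupofus), so the final letter is not what conditions the rule; the last vowel is.
"norod" has last vowel 'o'. The stems whose last vowel is 'o' (zapegkod → zapegkodus, nerlupof → nerlupofus, wudof → wudofus) add -us.
So norod → norodus.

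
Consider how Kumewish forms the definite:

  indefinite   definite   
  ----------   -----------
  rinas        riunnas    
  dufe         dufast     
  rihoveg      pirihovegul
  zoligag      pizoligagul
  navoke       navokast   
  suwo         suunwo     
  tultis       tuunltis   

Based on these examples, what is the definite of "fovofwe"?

rinas and zoligag both have last vowel 'a' yet inflect differently (riunnas, pizoligagul), so the last vowel is not what conditions the rule; the final letter is.
"fovofwe" ends in -e. The stems ending in -e (dufe → dufast, navoke → navokast) drop the final letter and add -ast.
So fovofwe → fovofwast.

fovofwast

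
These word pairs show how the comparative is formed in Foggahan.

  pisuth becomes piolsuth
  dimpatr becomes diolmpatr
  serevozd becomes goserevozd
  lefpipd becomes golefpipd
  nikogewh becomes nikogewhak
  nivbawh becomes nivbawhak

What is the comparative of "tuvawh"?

"tuvawh" has second-to-last letter 'w'. The stems whose second-to-last letter is 'w' (nikogewh → nikogewhak, nivbawh → nivbawhak) add -ak.
The other patterns: stems whose second-to-last letter is 'p' or 'z' add the prefix go-; stems whose second-to-last letter is 't' insert -ol- after the first vowel.
So tuvawh → tuvawhak.

tuvawhak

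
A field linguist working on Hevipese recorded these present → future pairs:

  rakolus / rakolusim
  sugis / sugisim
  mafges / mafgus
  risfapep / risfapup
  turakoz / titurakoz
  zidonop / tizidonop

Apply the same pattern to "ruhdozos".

tiruhdozos

rakolus and mafges both end in -s yet inflect differently (rakolusim, mafgus), so the final letter is not what conditions the rule; the last vowel is.
"ruhdozos" has last vowel 'o'. The stems whose last vowel is 'o' (turakoz → titurakoz, zidonop → tizidonop) add the prefix ti-.
So ruhdozos → tiruhdozos.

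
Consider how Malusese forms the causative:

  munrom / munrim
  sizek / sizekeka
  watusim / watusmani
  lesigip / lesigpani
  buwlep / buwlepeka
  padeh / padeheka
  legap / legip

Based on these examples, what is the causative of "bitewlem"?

lesigip and buwlep both end in -p yet inflect differently (lesigpani, buwlepeka), so the final letter is not what conditions the rule; the last vowel is.
"bitewlem" has last vowel 'e'. The stems whose last vowel is 'e' (buwlep → buwlepeka, sizek → sizekeka, padeh → padeheka) add -eka.
The other patterns: stems whose last vowel is 'i' delete the last vowel and add -ani; stems whose last vowel is 'a' or 'o' change the last vowel to 'i'.
So bitewlem → bitewlemeka.

bitewlemeka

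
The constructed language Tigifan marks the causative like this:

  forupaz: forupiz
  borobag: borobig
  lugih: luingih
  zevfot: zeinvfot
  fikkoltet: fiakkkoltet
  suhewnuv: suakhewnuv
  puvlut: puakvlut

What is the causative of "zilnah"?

zilnih

zevfot and fikkoltet both end in -t yet inflect differently (zeinvfot, fiakkkoltet), so the final letter is not what conditions the rule; the last vowel is.
"zilnah" has last vowel 'a'. The stems whose last vowel is 'a' (forupaz → forupiz, borobag → borobig) change the last vowel to 'i'.
The other patterns: stems whose last vowel is 'i' or 'o' insert -in- after the first vowel; stems whose last vowel is 'e' or 'u' insert -ak- after the first vowel.
So zilnah → zilnih.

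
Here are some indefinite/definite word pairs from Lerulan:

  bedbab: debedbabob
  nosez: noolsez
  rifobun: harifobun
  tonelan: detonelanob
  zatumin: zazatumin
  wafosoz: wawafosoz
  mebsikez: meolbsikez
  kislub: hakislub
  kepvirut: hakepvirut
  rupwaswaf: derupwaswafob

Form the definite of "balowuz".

tonelan and rifobun both end in -n yet inflect differently (detonelanob, harifobun), so the final letter is not what conditions the rule; the last vowel is.
"balowuz" has last vowel 'u'. The stems whose last vowel is 'u' (kepvirut → hakepvirut, rifobun → harifobun, kislub → hakislub) add the prefix ha-.
So balowuz → habalowuz.

habalowuz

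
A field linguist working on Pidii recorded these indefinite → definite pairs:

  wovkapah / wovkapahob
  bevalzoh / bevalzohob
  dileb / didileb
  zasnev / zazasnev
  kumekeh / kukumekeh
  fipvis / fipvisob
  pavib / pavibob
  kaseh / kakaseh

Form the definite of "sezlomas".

kumekeh and wovkapah both end in -h yet inflect differently (kukumekeh, wovkapahob), so the final letter is not what conditions the rule; the last vowel is.
"sezlomas" has last vowel 'a'. The one such stem in the data (wovkapah → wovkapahob) adds -ob, so the same rule applies.
The other pattern: stems whose last vowel is 'e' repeat the first consonant+vowel as a prefix.
So sezlomas → sezlomasob.

sezlomasob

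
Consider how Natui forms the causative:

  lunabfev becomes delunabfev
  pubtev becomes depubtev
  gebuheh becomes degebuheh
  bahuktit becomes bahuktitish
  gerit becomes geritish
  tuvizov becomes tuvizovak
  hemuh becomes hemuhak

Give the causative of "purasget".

"purasget" has last vowel 'e'. The stems whose last vowel is 'e' (lunabfev → delunabfev, pubtev → depubtev, gebuheh → degebuheh) add the prefix de-.
So purasget → depurasget.

depurasget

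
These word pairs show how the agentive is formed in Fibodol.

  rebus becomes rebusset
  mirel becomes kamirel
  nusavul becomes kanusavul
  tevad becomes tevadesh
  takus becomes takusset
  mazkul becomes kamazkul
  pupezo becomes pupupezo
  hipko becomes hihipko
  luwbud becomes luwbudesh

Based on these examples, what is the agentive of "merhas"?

"merhas" ends in -s. The stems ending in -s (takus → takusset, rebus → rebusset) double the final consonant and add -et.
So merhas → merhasset.

merhasset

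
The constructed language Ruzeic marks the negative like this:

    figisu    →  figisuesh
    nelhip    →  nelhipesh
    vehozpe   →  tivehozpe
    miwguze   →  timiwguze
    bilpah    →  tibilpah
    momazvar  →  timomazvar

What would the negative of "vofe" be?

figisu and vehozpe both have 3 vowels yet inflect differently (figisuesh, tivehozpe), so the number of vowels is not what conditions the rule; the final letter is.
"vofe" ends in -e. The stems ending in -e (vehozpe → tivehozpe, miwguze → timiwguze) add the prefix ti-.
The other pattern: stems ending in -p or -u add -esh.
So vofe → tivofe.

tivofe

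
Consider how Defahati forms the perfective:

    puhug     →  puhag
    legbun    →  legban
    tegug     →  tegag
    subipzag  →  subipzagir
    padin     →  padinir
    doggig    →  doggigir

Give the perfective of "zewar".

puhug and subipzag both end in -g yet inflect differently (puhag, subipzagir), so the final letter is not what conditions the rule; the last vowel is.
"zewar" has last vowel 'a'. The one such stem in the data (subipzag → subipzagir) adds -ir, so the same rule applies.
So zewar → zewarir.

zewarir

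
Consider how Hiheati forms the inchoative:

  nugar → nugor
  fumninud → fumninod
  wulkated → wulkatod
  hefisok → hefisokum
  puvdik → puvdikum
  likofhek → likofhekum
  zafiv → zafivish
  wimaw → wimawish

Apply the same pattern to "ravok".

ravokum

wulkated and likofhek both have last vowel 'e' yet inflect differently (wulkatod, likofhekum), so the last vowel is not what conditions the rule; the final letter is.
"ravok" ends in -k. The stems ending in -k (hefisok → hefisokum, puvdik → puvdikum, likofhek → likofhekum) add -um.
The other patterns: stems ending in -d or -r change the last vowel to 'o'; stems ending in -v or -w add -ish.
So ravok → ravokum.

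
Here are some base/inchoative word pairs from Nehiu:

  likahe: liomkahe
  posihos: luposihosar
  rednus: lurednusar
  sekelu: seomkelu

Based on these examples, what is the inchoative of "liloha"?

liomloha

rednus and sekelu both have last vowel 'u' yet inflect differently (lurednusar, seomkelu), so the last vowel is not what conditions the rule; whether the stem ends in a vowel or a consonant is.
"liloha" ends in a vowel. The stems ending in a vowel (likahe → liomkahe, sekelu → seomkelu) insert -om- after the first vowel.
The other pattern: stems ending in a consonant add lu- … -ar around the stem.
So liloha → liomloha.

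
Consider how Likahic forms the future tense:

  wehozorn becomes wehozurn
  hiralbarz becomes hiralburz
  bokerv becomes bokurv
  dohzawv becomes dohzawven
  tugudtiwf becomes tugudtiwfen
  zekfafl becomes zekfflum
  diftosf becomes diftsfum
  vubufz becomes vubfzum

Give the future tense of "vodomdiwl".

vodomdiwlen

"vodomdiwl" has second-to-last letter 'w'. The stems whose second-to-last letter is 'w' (dohzawv → dohzawven, tugudtiwf → tugudtiwfen) add -en.
The other patterns: stems whose second-to-last letter is 'r' change the last vowel to 'u'; stems whose second-to-last letter is 'f' or 's' delete the last vowel and add -um.
So vodomdiwl → vodomdiwlen.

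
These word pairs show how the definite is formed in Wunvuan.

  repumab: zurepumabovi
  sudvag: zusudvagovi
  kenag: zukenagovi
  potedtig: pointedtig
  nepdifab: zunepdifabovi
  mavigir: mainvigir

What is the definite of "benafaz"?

zubenafazovi

kenag and potedtig both end in -g yet inflect differently (zukenagovi, pointedtig), so the final letter is not what conditions the rule; the last vowel is.
"benafaz" has last vowel 'a'. The stems whose last vowel is 'a' (nepdifab → zunepdifabovi, kenag → zukenagovi, repumab → zurepumabovi) add zu- … -ovi around the stem.
The other pattern: stems whose last vowel is 'i' insert -in- after the first vowel.
So benafaz → zubenafazovi.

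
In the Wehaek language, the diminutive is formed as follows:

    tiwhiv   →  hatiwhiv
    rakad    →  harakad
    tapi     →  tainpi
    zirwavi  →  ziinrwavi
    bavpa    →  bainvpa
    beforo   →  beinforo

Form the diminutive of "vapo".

"vapo" ends in a vowel. The stems ending in a vowel (tapi → tainpi, zirwavi → ziinrwavi, bavpa → bainvpa) insert -in- after the first vowel.
So vapo → vainpo.

vainpo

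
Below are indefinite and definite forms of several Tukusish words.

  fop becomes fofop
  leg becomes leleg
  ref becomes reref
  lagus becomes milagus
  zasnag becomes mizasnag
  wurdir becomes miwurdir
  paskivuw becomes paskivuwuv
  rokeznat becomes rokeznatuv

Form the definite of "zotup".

mizotup

leg and zasnag both end in -g yet inflect differently (leleg, mizasnag), so the final letter is not what conditions the rule; the number of vowels is.
"zotup" has 2 vowels. The stems with 2 vowels (lagus → milagus, zasnag → mizasnag, wurdir → miwurdir) add the prefix mi-.
The other patterns: stems with 1 vowel repeat the first consonant+vowel as a prefix; stems with 3 vowels add -uv.
So zotup → mizotup.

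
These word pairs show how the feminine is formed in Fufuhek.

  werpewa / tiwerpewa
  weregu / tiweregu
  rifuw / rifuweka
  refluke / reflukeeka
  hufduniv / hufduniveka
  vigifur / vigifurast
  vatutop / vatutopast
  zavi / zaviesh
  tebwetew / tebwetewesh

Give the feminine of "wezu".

tiwezu

rifuw and tebwetew both end in -w yet inflect differently (rifuweka, tebwetewesh), so the final letter is not what conditions the rule; the first letter is.
"wezu" begins with w-. The stems beginning with w- (werpewa → tiwerpewa, weregu → tiweregu) add the prefix ti-.
The other patterns: stems beginning with h- or r- add -eka; stems beginning with v- add -ast; stems beginning with t- or z- add -esh.
So wezu → tiwezu.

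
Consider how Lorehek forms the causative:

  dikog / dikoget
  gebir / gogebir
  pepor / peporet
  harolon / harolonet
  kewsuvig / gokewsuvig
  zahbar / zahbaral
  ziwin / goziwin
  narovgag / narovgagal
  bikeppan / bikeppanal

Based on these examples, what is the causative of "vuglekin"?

"vuglekin" has last vowel 'i'. The stems whose last vowel is 'i' (kewsuvig → gokewsuvig, ziwin → goziwin, gebir → gogebir) add the prefix go-.
The other patterns: stems whose last vowel is 'a' add -al; stems whose last vowel is 'o' add -et.
So vuglekin → govuglekin.

govuglekin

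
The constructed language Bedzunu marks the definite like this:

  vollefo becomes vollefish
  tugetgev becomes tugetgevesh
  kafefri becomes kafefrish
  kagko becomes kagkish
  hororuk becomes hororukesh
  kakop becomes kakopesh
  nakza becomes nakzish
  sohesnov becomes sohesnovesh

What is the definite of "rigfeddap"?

rigfeddapesh

vollefo and sohesnov both have last vowel 'o' yet inflect differently (vollefish, sohesnovesh), so the last vowel is not what conditions the rule; whether the stem ends in a vowel or a consonant is.
"rigfeddap" ends in a consonant. The stems ending in a consonant (sohesnov → sohesnovesh, tugetgev → tugetgevesh, kakop → kakopesh) add -esh.
So rigfeddap → rigfeddapesh.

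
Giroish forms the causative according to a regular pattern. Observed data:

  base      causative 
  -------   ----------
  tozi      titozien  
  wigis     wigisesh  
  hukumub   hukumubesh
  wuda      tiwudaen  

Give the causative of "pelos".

pelosesh

tozi and wigis both have last vowel 'i' yet inflect differently (titozien, wigisesh), so the last vowel is not what conditions the rule; whether the stem ends in a vowel or a consonant is.
"pelos" ends in a consonant. The stems ending in a consonant (wigis → wigisesh, hukumub → hukumubesh) add -esh.
So pelos → pelosesh.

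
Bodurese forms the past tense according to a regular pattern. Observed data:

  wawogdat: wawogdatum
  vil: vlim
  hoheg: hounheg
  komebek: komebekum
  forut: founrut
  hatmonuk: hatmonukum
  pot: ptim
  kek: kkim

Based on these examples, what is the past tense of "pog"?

"pog" has 1 vowel. The stems with 1 vowel (vil → vlim, pot → ptim, kek → kkim) delete the last vowel and add -im.
So pog → pgim.

pgim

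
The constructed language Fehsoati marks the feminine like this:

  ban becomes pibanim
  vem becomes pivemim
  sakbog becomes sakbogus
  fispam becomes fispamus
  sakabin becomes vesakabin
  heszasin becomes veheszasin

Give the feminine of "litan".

litanus

vem and fispam both end in -m yet inflect differently (pivemim, fispamus), so the final letter is not what conditions the rule; the number of vowels is.
"litan" has 2 vowels. The stems with 2 vowels (sakbog → sakbogus, fispam → fispamus) add -us.
So litan → litanus.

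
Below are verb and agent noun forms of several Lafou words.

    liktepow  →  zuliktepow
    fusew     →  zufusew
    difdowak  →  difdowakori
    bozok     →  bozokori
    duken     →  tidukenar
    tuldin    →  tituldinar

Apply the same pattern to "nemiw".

zunemiw

liktepow and bozok both have last vowel 'o' yet inflect differently (zuliktepow, bozokori), so the last vowel is not what conditions the rule; the final letter is.
"nemiw" ends in -w. The stems ending in -w (liktepow → zuliktepow, fusew → zufusew) add the prefix zu-.
The other patterns: stems ending in -k add -ori; stems ending in -n add ti- … -ar around the stem.
So nemiw → zunemiw.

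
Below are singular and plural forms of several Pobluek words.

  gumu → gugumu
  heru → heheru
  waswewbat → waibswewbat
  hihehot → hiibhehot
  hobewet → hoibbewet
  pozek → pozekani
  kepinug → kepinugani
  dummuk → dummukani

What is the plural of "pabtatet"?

hobewet and pozek both have last vowel 'e' yet inflect differently (hoibbewet, pozekani), so the last vowel is not what conditions the rule; the final letter is.
"pabtatet" ends in -t. The stems ending in -t (waswewbat → waibswewbat, hihehot → hiibhehot, hobewet → hoibbewet) insert -ib- after the first vowel.
So pabtatet → paibbtatet.

paibbtatet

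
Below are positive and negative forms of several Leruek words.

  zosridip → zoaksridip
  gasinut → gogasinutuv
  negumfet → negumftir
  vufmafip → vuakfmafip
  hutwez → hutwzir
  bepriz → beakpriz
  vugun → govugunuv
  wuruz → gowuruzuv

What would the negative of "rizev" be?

gasinut and negumfet both end in -t yet inflect differently (gogasinutuv, negumftir), so the final letter is not what conditions the rule; the last vowel is.
"rizev" has last vowel 'e'. The stems whose last vowel is 'e' (negumfet → negumftir, hutwez → hutwzir) delete the last vowel and add -ir.
So rizev → rizvir.

rizvir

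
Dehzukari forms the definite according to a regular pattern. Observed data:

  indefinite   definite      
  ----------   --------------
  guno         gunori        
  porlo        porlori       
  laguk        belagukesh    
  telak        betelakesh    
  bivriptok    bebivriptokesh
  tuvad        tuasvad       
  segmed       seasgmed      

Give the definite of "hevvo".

guno and bivriptok both have last vowel 'o' yet inflect differently (gunori, bebivriptokesh), so the last vowel is not what conditions the rule; the final letter is.
"hevvo" ends in -o. The stems ending in -o (guno → gunori, porlo → porlori) drop the final letter and add -ori.
The other patterns: stems ending in -k add be- … -esh around the stem; stems ending in -d insert -as- after the first vowel.
So hevvo → hevvori.

hevvori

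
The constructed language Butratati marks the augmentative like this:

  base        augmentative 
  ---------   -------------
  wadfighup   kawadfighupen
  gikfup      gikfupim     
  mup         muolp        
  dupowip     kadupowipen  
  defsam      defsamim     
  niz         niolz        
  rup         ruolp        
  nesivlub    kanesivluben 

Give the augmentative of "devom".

"devom" has 2 vowels. The stems with 2 vowels (defsam → defsamim, gikfup → gikfupim) add -im.
So devom → devomim.

devomim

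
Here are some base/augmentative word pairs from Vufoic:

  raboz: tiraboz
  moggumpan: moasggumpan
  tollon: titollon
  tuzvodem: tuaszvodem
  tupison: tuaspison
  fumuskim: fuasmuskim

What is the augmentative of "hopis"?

tihopis

moggumpan and tollon both end in -n yet inflect differently (moasggumpan, titollon), so the final letter is not what conditions the rule; the number of vowels is.
"hopis" has 2 vowels. The stems with 2 vowels (tollon → titollon, raboz → tiraboz) add the prefix ti-.
So hopis → tihopis.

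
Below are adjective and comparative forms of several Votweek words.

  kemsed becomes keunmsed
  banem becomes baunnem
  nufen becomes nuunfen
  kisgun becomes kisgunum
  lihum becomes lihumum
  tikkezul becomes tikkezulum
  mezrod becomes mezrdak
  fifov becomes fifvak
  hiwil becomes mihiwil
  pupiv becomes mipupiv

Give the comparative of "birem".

nufen and kisgun both end in -n yet inflect differently (nuunfen, kisgunum), so the final letter is not what conditions the rule; the last vowel is.
"birem" has last vowel 'e'. The stems whose last vowel is 'e' (kemsed → keunmsed, banem → baunnem, nufen → nuunfen) insert -un- after the first vowel.
The other patterns: stems whose last vowel is 'u' add -um; stems whose last vowel is 'o' delete the last vowel and add -ak; stems whose last vowel is 'i' add the prefix mi-.
So birem → biunrem.

biunrem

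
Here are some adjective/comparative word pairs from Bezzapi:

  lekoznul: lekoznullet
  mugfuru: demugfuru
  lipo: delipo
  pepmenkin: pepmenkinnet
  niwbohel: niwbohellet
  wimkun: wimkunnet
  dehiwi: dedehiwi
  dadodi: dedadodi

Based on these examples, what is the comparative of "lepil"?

wimkun and mugfuru both have last vowel 'u' yet inflect differently (wimkunnet, demugfuru), so the last vowel is not what conditions the rule; whether the stem ends in a vowel or a consonant is.
"lepil" ends in a consonant. The stems ending in a consonant (pepmenkin → pepmenkinnet, wimkun → wimkunnet, lekoznul → lekoznullet) double the final consonant and add -et.
So lepil → lepillet.

lepillet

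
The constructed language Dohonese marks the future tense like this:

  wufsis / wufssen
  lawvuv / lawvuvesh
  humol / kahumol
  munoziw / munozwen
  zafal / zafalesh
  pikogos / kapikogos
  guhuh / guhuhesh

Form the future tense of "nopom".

"nopom" has last vowel 'o'. The stems whose last vowel is 'o' (humol → kahumol, pikogos → kapikogos) add the prefix ka-.
So nopom → kanopom.

kanopom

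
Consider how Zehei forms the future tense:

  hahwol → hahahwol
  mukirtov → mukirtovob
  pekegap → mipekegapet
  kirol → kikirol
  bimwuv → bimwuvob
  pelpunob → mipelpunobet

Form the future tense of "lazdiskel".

lalazdiskel

mukirtov and kirol both have last vowel 'o' yet inflect differently (mukirtovob, kikirol), so the last vowel is not what conditions the rule; the final letter is.
"lazdiskel" ends in -l. The stems ending in -l (kirol → kikirol, hahwol → hahahwol) repeat the first consonant+vowel as a prefix.
The other patterns: stems ending in -v add -ob; stems ending in -b or -p add mi- … -et around the stem.
So lazdiskel → lalazdiskel.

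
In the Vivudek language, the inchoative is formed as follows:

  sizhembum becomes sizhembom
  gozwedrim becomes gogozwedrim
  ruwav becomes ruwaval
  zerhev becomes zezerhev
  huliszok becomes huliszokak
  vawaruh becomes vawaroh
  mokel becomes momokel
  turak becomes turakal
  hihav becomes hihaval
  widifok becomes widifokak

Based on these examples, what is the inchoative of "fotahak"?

"fotahak" has last vowel 'a'. The stems whose last vowel is 'a' (turak → turakal, ruwav → ruwaval, hihav → hihaval) add -al.
So fotahak → fotahakal.

fotahakal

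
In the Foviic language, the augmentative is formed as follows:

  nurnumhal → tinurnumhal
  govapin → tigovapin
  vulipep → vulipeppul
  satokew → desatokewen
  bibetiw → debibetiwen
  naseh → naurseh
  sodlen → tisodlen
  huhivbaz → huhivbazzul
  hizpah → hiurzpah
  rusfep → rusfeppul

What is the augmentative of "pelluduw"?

naseh and rusfep both have last vowel 'e' yet inflect differently (naurseh, rusfeppul), so the last vowel is not what conditions the rule; the final letter is.
"pelluduw" ends in -w. The stems ending in -w (satokew → desatokewen, bibetiw → debibetiwen) add de- … -en around the stem.
The other patterns: stems ending in -h insert -ur- after the first vowel; stems ending in -p or -z double the final consonant and add -ul; stems ending in -l or -n add the prefix ti-.
So pelluduw → depelluduwen.

depelluduwen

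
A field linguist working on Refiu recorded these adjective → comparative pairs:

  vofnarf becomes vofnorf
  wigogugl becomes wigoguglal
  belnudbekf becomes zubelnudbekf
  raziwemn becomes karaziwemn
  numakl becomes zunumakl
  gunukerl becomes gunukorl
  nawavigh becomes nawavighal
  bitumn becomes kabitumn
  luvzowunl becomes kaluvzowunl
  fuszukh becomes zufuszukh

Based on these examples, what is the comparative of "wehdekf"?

zuwehdekf

wigogugl and luvzowunl both end in -l yet inflect differently (wigoguglal, kaluvzowunl), so the final letter is not what conditions the rule; the second-to-last letter is.
"wehdekf" has second-to-last letter 'k'. The stems whose second-to-last letter is 'k' (belnudbekf → zubelnudbekf, fuszukh → zufuszukh, numakl → zunumakl) add the prefix zu-.
So wehdekf → zuwehdekf.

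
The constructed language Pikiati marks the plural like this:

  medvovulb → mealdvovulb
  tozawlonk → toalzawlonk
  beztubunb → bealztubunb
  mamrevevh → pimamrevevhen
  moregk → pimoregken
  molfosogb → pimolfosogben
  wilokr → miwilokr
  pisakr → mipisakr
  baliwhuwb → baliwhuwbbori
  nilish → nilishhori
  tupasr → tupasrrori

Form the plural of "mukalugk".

pimukalugken

tozawlonk and moregk both end in -k yet inflect differently (toalzawlonk, pimoregken), so the final letter is not what conditions the rule; the second-to-last letter is.
"mukalugk" has second-to-last letter 'g'. The stems whose second-to-last letter is 'g' (moregk → pimoregken, molfosogb → pimolfosogben) add pi- … -en around the stem.
So mukalugk → pimukalugken.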